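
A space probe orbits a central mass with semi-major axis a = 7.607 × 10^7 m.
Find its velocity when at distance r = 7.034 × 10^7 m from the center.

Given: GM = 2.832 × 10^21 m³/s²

Vis-viva: v = √(GM · (2/r − 1/a)).
2/r − 1/a = 2/7.034e+07 − 1/7.607e+07 = 1.52875e-08 m⁻¹.
v = √(2.832e+21 · 1.52875e-08) m/s ≈ 6.58e+06 m/s = 6580 km/s.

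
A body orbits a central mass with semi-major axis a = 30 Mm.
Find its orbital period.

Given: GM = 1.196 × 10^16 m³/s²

Convert to SI: a = 30 Mm = 3e+07 m.
Kepler's third law: T = 2π √(a³ / GM).
Substituting a = 3e+07 m and GM = 1.196e+16 m³/s²:
T = 2π √((3e+07)³ / 1.196e+16) s
T ≈ 9441 s = 2.622 hours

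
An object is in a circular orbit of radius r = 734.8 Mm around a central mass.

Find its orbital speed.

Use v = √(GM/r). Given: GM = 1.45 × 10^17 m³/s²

Convert to SI: r = 734.8 Mm = 7.348e+08 m.
For a circular orbit, gravity supplies the centripetal force, so v = √(GM / r).
v = √(1.45e+17 / 7.348e+08) m/s ≈ 1.405e+04 m/s = 14.05 km/s.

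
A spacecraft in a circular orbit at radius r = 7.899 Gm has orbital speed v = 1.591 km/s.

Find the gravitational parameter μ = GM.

Convert to SI: r = 7.899 Gm = 7.899e+09 m; v = 1.591 km/s = 1591 m/s.
For a circular orbit v² = GM/r, so GM = v² · r.
GM = (1591)² · 7.899e+09 m³/s² ≈ 1.999e+16 m³/s² = 1.999 × 10^16 m³/s².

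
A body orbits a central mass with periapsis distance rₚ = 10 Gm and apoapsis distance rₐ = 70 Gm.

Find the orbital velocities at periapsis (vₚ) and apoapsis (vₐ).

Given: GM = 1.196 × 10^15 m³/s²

Convert to SI: rₚ = 10 Gm = 1e+10 m; rₐ = 70 Gm = 7e+10 m.
Use the vis-viva equation v² = GM(2/r − 1/a) with a = (rₚ + rₐ)/2 = (1e+10 + 7e+10)/2 = 4e+10 m.
vₚ = √(GM · (2/rₚ − 1/a)) = √(1.196e+15 · (2/1e+10 − 1/4e+10)) m/s ≈ 457.5 m/s = 457.5 m/s.
vₐ = √(GM · (2/rₐ − 1/a)) = √(1.196e+15 · (2/7e+10 − 1/4e+10)) m/s ≈ 65.36 m/s = 65.36 m/s.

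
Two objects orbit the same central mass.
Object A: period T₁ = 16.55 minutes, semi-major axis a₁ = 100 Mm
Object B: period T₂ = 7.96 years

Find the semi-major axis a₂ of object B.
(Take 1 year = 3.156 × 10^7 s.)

Convert to SI: T₁ = 16.55 minutes = 993 s; a₁ = 100 Mm = 1e+08 m; T₂ = 7.96 years = 2.51218e+08 s.
Kepler's third law: (T₁/T₂)² = (a₁/a₂)³ ⇒ a₂ = a₁ · (T₂/T₁)^(2/3).
T₂/T₁ = 2.51218e+08 / 993 = 252989.
a₂ = 1e+08 · (252989)^(2/3) m ≈ 4e+11 m = 400 Gm.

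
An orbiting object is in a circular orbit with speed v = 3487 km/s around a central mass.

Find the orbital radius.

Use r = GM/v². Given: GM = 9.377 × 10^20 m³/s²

Convert to SI: v = 3487 km/s = 3.487e+06 m/s.
For a circular orbit, v² = GM / r, so r = GM / v².
r = 9.377e+20 / (3.487e+06)² m ≈ 7.712e+07 m = 77.12 Mm.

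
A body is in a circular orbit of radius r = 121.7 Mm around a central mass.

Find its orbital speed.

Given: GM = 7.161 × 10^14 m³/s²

Convert to SI: r = 121.7 Mm = 1.217e+08 m.
For a circular orbit, gravity supplies the centripetal force, so v = √(GM / r).
v = √(7.161e+14 / 1.217e+08) m/s ≈ 2426 m/s = 2.426 km/s.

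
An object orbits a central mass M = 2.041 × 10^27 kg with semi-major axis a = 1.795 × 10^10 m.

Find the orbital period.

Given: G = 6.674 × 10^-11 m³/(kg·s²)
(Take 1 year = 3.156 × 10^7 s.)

GM = G · M = 6.674e-11 · 2.041e+27 = 1.36216e+17 m³/s².
Kepler's third law: T = 2π √(a³ / GM).
Substituting a = 1.795e+10 m and GM = 1.36216e+17 m³/s²:
T = 2π √((1.795e+10)³ / 1.36216e+17) s
T ≈ 4.094e+07 s = 1.297 years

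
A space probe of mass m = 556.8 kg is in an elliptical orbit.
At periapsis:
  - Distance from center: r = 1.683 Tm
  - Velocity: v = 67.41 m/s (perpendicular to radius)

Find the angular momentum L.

Convert to SI: r = 1.683 Tm = 1.683e+12 m.
Since v is perpendicular to r, L = m · v · r.
L = 556.8 · 67.41 · 1.683e+12 kg·m²/s ≈ 6.317e+16 kg·m²/s.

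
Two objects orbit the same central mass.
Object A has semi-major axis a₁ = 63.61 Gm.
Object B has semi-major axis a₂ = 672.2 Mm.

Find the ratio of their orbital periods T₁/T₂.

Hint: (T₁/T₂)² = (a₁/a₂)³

Convert to SI: a₁ = 63.61 Gm = 6.361e+10 m; a₂ = 672.2 Mm = 6.722e+08 m.
From Kepler's third law, (T₁/T₂)² = (a₁/a₂)³, so T₁/T₂ = (a₁/a₂)^(3/2).
a₁/a₂ = 6.361e+10 / 6.722e+08 = 94.6296.
T₁/T₂ = (94.6296)^(3/2) ≈ 920.5.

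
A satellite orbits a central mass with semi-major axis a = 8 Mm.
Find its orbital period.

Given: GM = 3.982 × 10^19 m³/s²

Convert to SI: a = 8 Mm = 8e+06 m.
Kepler's third law: T = 2π √(a³ / GM).
Substituting a = 8e+06 m and GM = 3.982e+19 m³/s²:
T = 2π √((8e+06)³ / 3.982e+19) s
T ≈ 22.53 s = 22.53 seconds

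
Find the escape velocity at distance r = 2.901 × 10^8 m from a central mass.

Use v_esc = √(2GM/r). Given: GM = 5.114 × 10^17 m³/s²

Escape velocity comes from setting total energy to zero: ½v² − GM/r = 0 ⇒ v_esc = √(2GM / r).
v_esc = √(2 · 5.114e+17 / 2.901e+08) m/s ≈ 5.938e+04 m/s = 59.38 km/s.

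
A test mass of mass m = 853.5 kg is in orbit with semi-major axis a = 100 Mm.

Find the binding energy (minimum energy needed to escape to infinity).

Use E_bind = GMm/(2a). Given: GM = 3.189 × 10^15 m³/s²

Convert to SI: a = 100 Mm = 1e+08 m.
Total orbital energy is E = −GMm/(2a); binding energy is E_bind = −E = GMm/(2a).
E_bind = 3.189e+15 · 853.5 / (2 · 1e+08) J ≈ 1.361e+10 J = 13.61 GJ.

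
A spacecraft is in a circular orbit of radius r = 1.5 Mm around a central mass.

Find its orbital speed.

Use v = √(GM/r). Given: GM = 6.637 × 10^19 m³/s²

Convert to SI: r = 1.5 Mm = 1.5e+06 m.
For a circular orbit, gravity supplies the centripetal force, so v = √(GM / r).
v = √(6.637e+19 / 1.5e+06) m/s ≈ 6.652e+06 m/s = 6652 km/s.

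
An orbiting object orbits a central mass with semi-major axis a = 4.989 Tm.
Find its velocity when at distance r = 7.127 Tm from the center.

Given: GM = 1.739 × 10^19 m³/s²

Convert to SI: a = 4.989 Tm = 4.989e+12 m; r = 7.127 Tm = 7.127e+12 m.
Vis-viva: v = √(GM · (2/r − 1/a)).
2/r − 1/a = 2/7.127e+12 − 1/4.989e+12 = 8.0182e-14 m⁻¹.
v = √(1.739e+19 · 8.0182e-14) m/s ≈ 1181 m/s = 1.181 km/s.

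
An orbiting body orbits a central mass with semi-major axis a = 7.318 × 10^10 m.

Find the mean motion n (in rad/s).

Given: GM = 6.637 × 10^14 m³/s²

n = √(GM / a³).
n = √(6.637e+14 / (7.318e+10)³) rad/s ≈ 1.301e-09 rad/s.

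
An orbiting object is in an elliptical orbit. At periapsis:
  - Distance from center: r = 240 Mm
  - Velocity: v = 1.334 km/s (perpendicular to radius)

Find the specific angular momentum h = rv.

Convert to SI: r = 240 Mm = 2.4e+08 m; v = 1.334 km/s = 1334 m/s.
With v perpendicular to r, h = r · v.
h = 2.4e+08 · 1334 m²/s ≈ 3.202e+11 m²/s.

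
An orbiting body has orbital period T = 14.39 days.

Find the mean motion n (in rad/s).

Convert to SI: T = 14.39 days = 1.2433e+06 s.
n = 2π / T.
n = 2π / 1.2433e+06 s ≈ 5.054e-06 rad/s.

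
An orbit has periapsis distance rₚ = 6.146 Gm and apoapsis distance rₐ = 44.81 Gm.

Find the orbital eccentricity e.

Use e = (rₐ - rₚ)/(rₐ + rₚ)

Convert to SI: rₚ = 6.146 Gm = 6.146e+09 m; rₐ = 44.81 Gm = 4.481e+10 m.
e = (rₐ − rₚ) / (rₐ + rₚ).
e = (4.481e+10 − 6.146e+09) / (4.481e+10 + 6.146e+09) = 3.8664e+10 / 5.0956e+10 ≈ 0.7588.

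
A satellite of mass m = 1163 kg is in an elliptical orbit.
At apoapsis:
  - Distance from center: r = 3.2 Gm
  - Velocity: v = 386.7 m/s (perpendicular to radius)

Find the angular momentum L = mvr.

Convert to SI: r = 3.2 Gm = 3.2e+09 m.
Since v is perpendicular to r, L = m · v · r.
L = 1163 · 386.7 · 3.2e+09 kg·m²/s ≈ 1.439e+15 kg·m²/s.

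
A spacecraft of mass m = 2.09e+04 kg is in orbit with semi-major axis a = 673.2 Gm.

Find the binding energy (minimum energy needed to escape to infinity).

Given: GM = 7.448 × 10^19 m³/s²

Convert to SI: a = 673.2 Gm = 6.732e+11 m.
Total orbital energy is E = −GMm/(2a); binding energy is E_bind = −E = GMm/(2a).
E_bind = 7.448e+19 · 2.09e+04 / (2 · 6.732e+11) J ≈ 1.156e+12 J = 1.156 TJ.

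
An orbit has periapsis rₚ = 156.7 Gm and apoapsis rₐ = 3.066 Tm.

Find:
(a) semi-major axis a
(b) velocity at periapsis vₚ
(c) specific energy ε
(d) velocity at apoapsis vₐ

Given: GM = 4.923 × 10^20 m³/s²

Convert to SI: rₚ = 156.7 Gm = 1.567e+11 m; rₐ = 3.066 Tm = 3.066e+12 m.
(a) a = (rₚ + rₐ)/2 = (1.567e+11 + 3.066e+12)/2 ≈ 1.611e+12 m
(b) With a = (rₚ + rₐ)/2 = 1.61135e+12 m, vₚ = √(GM (2/rₚ − 1/a)) = √(4.923e+20 · (2/1.567e+11 − 1/1.61135e+12)) m/s ≈ 7.732e+04 m/s
(c) With a = (rₚ + rₐ)/2 = 1.61135e+12 m, ε = −GM/(2a) = −4.923e+20/(2 · 1.61135e+12) J/kg ≈ -1.528e+08 J/kg
(d) With a = (rₚ + rₐ)/2 = 1.61135e+12 m, vₐ = √(GM (2/rₐ − 1/a)) = √(4.923e+20 · (2/3.066e+12 − 1/1.61135e+12)) m/s ≈ 3952 m/s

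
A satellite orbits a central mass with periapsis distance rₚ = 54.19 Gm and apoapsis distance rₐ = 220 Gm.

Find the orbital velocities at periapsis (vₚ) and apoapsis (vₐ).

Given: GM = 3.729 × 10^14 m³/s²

Convert to SI: rₚ = 54.19 Gm = 5.419e+10 m; rₐ = 220 Gm = 2.2e+11 m.
Use the vis-viva equation v² = GM(2/r − 1/a) with a = (rₚ + rₐ)/2 = (5.419e+10 + 2.2e+11)/2 = 1.37095e+11 m.
vₚ = √(GM · (2/rₚ − 1/a)) = √(3.729e+14 · (2/5.419e+10 − 1/1.37095e+11)) m/s ≈ 105.1 m/s = 105.1 m/s.
vₐ = √(GM · (2/rₐ − 1/a)) = √(3.729e+14 · (2/2.2e+11 − 1/1.37095e+11)) m/s ≈ 25.88 m/s = 25.88 m/s.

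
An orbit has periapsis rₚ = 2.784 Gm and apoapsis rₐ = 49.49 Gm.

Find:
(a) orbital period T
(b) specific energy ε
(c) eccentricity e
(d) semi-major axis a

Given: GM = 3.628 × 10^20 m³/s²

Convert to SI: rₚ = 2.784 Gm = 2.784e+09 m; rₐ = 49.49 Gm = 4.949e+10 m.
(a) With a = (rₚ + rₐ)/2 = 2.6137e+10 m, T = 2π √(a³/GM) = 2π √((2.6137e+10)³/3.628e+20) s ≈ 1.394e+06 s
(b) With a = (rₚ + rₐ)/2 = 2.6137e+10 m, ε = −GM/(2a) = −3.628e+20/(2 · 2.6137e+10) J/kg ≈ -6.94e+09 J/kg
(c) e = (rₐ − rₚ)/(rₐ + rₚ) = (4.949e+10 − 2.784e+09)/(4.949e+10 + 2.784e+09) ≈ 0.8935
(d) a = (rₚ + rₐ)/2 = (2.784e+09 + 4.949e+10)/2 ≈ 2.614e+10 m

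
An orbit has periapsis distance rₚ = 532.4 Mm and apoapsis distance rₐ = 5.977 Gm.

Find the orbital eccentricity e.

Convert to SI: rₚ = 532.4 Mm = 5.324e+08 m; rₐ = 5.977 Gm = 5.977e+09 m.
e = (rₐ − rₚ) / (rₐ + rₚ).
e = (5.977e+09 − 5.324e+08) / (5.977e+09 + 5.324e+08) = 5.4446e+09 / 6.5094e+09 ≈ 0.8364.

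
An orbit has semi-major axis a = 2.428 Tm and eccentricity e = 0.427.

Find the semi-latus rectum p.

Convert to SI: a = 2.428 Tm = 2.428e+12 m.
p = a (1 − e²).
p = 2.428e+12 · (1 − (0.427)²) = 2.428e+12 · 0.817671 ≈ 1.985e+12 m = 1.985 Tm.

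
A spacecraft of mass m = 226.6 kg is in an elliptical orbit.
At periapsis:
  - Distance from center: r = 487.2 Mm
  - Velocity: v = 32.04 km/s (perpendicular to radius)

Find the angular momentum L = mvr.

Convert to SI: r = 487.2 Mm = 4.872e+08 m; v = 32.04 km/s = 32040 m/s.
Since v is perpendicular to r, L = m · v · r.
L = 226.6 · 32040 · 4.872e+08 kg·m²/s ≈ 3.537e+15 kg·m²/s.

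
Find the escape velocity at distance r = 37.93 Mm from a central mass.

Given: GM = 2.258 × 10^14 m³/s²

Convert to SI: r = 37.93 Mm = 3.793e+07 m.
Escape velocity comes from setting total energy to zero: ½v² − GM/r = 0 ⇒ v_esc = √(2GM / r).
v_esc = √(2 · 2.258e+14 / 3.793e+07) m/s ≈ 3451 m/s = 3.451 km/s.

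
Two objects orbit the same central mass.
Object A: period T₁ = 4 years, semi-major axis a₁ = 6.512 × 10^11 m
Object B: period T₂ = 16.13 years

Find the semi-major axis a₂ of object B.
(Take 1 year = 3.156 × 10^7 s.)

Convert to SI: T₁ = 4 years = 1.2624e+08 s; T₂ = 16.13 years = 5.09063e+08 s.
Kepler's third law: (T₁/T₂)² = (a₁/a₂)³ ⇒ a₂ = a₁ · (T₂/T₁)^(2/3).
T₂/T₁ = 5.09063e+08 / 1.2624e+08 = 4.0325.
a₂ = 6.512e+11 · (4.0325)^(2/3) m ≈ 1.65e+12 m = 1.65 × 10^12 m.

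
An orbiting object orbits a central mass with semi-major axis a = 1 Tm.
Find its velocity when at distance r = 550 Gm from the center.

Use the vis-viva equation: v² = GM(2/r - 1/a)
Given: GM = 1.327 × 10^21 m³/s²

Convert to SI: a = 1 Tm = 1e+12 m; r = 550 Gm = 5.5e+11 m.
Vis-viva: v = √(GM · (2/r − 1/a)).
2/r − 1/a = 2/5.5e+11 − 1/1e+12 = 2.63636e-12 m⁻¹.
v = √(1.327e+21 · 2.63636e-12) m/s ≈ 5.915e+04 m/s = 59.15 km/s.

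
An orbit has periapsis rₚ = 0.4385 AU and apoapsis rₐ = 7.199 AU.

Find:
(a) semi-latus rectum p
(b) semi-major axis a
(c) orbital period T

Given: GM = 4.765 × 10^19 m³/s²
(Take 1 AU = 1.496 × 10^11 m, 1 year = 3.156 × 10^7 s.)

Convert to SI: rₚ = 0.4385 AU = 6.55996e+10 m; rₐ = 7.199 AU = 1.07697e+12 m.
(a) From a = (rₚ + rₐ)/2 = 5.71285e+11 m and e = (rₐ − rₚ)/(rₐ + rₚ) = 0.885172, p = a(1 − e²) = 5.71285e+11 · (1 − (0.885172)²) ≈ 1.237e+11 m
(b) a = (rₚ + rₐ)/2 = (6.55996e+10 + 1.07697e+12)/2 ≈ 5.713e+11 m
(c) With a = (rₚ + rₐ)/2 = 5.71285e+11 m, T = 2π √(a³/GM) = 2π √((5.71285e+11)³/4.765e+19) s ≈ 3.93e+08 s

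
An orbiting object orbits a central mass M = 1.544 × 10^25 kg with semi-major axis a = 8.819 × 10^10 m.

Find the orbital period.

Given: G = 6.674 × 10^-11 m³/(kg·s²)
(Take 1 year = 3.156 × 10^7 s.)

GM = G · M = 6.674e-11 · 1.544e+25 = 1.03047e+15 m³/s².
Kepler's third law: T = 2π √(a³ / GM).
Substituting a = 8.819e+10 m and GM = 1.03047e+15 m³/s²:
T = 2π √((8.819e+10)³ / 1.03047e+15) s
T ≈ 5.126e+09 s = 162.4 years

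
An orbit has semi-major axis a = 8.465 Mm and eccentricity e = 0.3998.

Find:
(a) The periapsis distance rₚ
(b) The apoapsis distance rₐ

Convert to SI: a = 8.465 Mm = 8.465e+06 m.
(a) rₚ = a(1 − e) = 8.465e+06 · (1 − 0.3998) = 8.465e+06 · 0.6002 ≈ 5.081e+06 m = 5.081 Mm.
(b) rₐ = a(1 + e) = 8.465e+06 · (1 + 0.3998) = 8.465e+06 · 1.3998 ≈ 1.185e+07 m = 11.85 Mm.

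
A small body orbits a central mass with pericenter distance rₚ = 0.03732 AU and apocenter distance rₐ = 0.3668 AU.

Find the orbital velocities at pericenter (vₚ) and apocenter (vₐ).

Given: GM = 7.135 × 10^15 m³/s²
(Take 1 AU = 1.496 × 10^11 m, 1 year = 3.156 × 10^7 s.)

Convert to SI: rₚ = 0.03732 AU = 5.58307e+09 m; rₐ = 0.3668 AU = 5.48733e+10 m.
Use the vis-viva equation v² = GM(2/r − 1/a) with a = (rₚ + rₐ)/2 = (5.58307e+09 + 5.48733e+10)/2 = 3.02282e+10 m.
vₚ = √(GM · (2/rₚ − 1/a)) = √(7.135e+15 · (2/5.58307e+09 − 1/3.02282e+10)) m/s ≈ 1523 m/s = 0.3213 AU/year.
vₐ = √(GM · (2/rₐ − 1/a)) = √(7.135e+15 · (2/5.48733e+10 − 1/3.02282e+10)) m/s ≈ 155 m/s = 0.03269 AU/year.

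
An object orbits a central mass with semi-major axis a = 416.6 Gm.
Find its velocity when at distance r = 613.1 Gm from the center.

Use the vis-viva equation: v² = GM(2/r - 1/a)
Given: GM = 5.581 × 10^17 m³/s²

Convert to SI: a = 416.6 Gm = 4.166e+11 m; r = 613.1 Gm = 6.131e+11 m.
Vis-viva: v = √(GM · (2/r − 1/a)).
2/r − 1/a = 2/6.131e+11 − 1/4.166e+11 = 8.61727e-13 m⁻¹.
v = √(5.581e+17 · 8.61727e-13) m/s ≈ 693.5 m/s = 693.5 m/s.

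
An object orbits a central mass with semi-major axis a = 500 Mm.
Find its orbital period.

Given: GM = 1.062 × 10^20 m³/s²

Convert to SI: a = 500 Mm = 5e+08 m.
Kepler's third law: T = 2π √(a³ / GM).
Substituting a = 5e+08 m and GM = 1.062e+20 m³/s²:
T = 2π √((5e+08)³ / 1.062e+20) s
T ≈ 6817 s = 1.894 hours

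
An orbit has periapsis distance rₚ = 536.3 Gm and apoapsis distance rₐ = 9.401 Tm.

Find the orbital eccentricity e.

Convert to SI: rₚ = 536.3 Gm = 5.363e+11 m; rₐ = 9.401 Tm = 9.401e+12 m.
e = (rₐ − rₚ) / (rₐ + rₚ).
e = (9.401e+12 − 5.363e+11) / (9.401e+12 + 5.363e+11) = 8.8647e+12 / 9.9373e+12 ≈ 0.8921.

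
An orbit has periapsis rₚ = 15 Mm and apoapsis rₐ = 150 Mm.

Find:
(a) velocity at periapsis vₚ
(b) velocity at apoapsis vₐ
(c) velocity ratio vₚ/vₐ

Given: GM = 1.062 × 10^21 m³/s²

Convert to SI: rₚ = 15 Mm = 1.5e+07 m; rₐ = 150 Mm = 1.5e+08 m.
(a) With a = (rₚ + rₐ)/2 = 8.25e+07 m, vₚ = √(GM (2/rₚ − 1/a)) = √(1.062e+21 · (2/1.5e+07 − 1/8.25e+07)) m/s ≈ 1.135e+07 m/s
(b) With a = (rₚ + rₐ)/2 = 8.25e+07 m, vₐ = √(GM (2/rₐ − 1/a)) = √(1.062e+21 · (2/1.5e+08 − 1/8.25e+07)) m/s ≈ 1.135e+06 m/s
(c) Conservation of angular momentum (rₚvₚ = rₐvₐ) gives vₚ/vₐ = rₐ/rₚ = 1.5e+08/1.5e+07 ≈ 10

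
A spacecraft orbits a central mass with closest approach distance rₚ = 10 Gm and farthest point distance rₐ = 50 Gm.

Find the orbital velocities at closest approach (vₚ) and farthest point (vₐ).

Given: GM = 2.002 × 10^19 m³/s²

Convert to SI: rₚ = 10 Gm = 1e+10 m; rₐ = 50 Gm = 5e+10 m.
Use the vis-viva equation v² = GM(2/r − 1/a) with a = (rₚ + rₐ)/2 = (1e+10 + 5e+10)/2 = 3e+10 m.
vₚ = √(GM · (2/rₚ − 1/a)) = √(2.002e+19 · (2/1e+10 − 1/3e+10)) m/s ≈ 5.776e+04 m/s = 57.76 km/s.
vₐ = √(GM · (2/rₐ − 1/a)) = √(2.002e+19 · (2/5e+10 − 1/3e+10)) m/s ≈ 1.155e+04 m/s = 11.55 km/s.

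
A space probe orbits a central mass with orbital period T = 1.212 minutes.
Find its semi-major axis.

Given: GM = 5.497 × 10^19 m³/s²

Convert to SI: T = 1.212 minutes = 72.72 s.
Invert Kepler's third law: a = (GM · T² / (4π²))^(1/3).
Substituting T = 72.72 s and GM = 5.497e+19 m³/s²:
a = (5.497e+19 · (72.72)² / (4π²))^(1/3) m
a ≈ 1.945e+07 m = 1.945 × 10^7 m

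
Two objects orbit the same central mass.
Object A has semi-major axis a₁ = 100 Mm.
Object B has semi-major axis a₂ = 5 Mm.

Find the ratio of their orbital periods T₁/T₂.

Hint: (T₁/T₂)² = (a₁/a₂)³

Convert to SI: a₁ = 100 Mm = 1e+08 m; a₂ = 5 Mm = 5e+06 m.
From Kepler's third law, (T₁/T₂)² = (a₁/a₂)³, so T₁/T₂ = (a₁/a₂)^(3/2).
a₁/a₂ = 1e+08 / 5e+06 = 20.
T₁/T₂ = (20)^(3/2) ≈ 89.44.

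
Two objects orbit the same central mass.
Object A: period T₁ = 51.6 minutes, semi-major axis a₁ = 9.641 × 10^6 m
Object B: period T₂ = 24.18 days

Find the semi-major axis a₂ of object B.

Convert to SI: T₁ = 51.6 minutes = 3096 s; T₂ = 24.18 days = 2.08915e+06 s.
Kepler's third law: (T₁/T₂)² = (a₁/a₂)³ ⇒ a₂ = a₁ · (T₂/T₁)^(2/3).
T₂/T₁ = 2.08915e+06 / 3096 = 674.791.
a₂ = 9.641e+06 · (674.791)^(2/3) m ≈ 7.417e+08 m = 7.417 × 10^8 m.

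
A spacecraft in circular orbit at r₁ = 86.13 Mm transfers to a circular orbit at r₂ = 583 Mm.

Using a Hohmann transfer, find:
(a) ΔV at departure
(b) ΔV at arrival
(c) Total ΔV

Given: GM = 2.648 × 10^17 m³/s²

Convert to SI: r₁ = 86.13 Mm = 8.613e+07 m; r₂ = 583 Mm = 5.83e+08 m.
Transfer semi-major axis: a_t = (r₁ + r₂)/2 = (8.613e+07 + 5.83e+08)/2 = 3.34565e+08 m.
Circular speeds: v₁ = √(GM/r₁) = 55447.5 m/s, v₂ = √(GM/r₂) = 21312 m/s.
Transfer speeds (vis-viva v² = GM(2/r − 1/a_t)): v₁ᵗ = 73194.1 m/s, v₂ᵗ = 10813.4 m/s.
(a) ΔV₁ = |v₁ᵗ − v₁| ≈ 1.775e+04 m/s = 17.75 km/s.
(b) ΔV₂ = |v₂ − v₂ᵗ| ≈ 1.05e+04 m/s = 10.5 km/s.
(c) ΔV_total = ΔV₁ + ΔV₂ ≈ 2.825e+04 m/s = 28.25 km/s.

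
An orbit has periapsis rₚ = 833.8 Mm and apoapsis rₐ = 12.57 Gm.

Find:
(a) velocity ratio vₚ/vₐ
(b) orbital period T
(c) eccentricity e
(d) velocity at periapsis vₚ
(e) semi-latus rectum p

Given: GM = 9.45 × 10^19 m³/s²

Convert to SI: rₚ = 833.8 Mm = 8.338e+08 m; rₐ = 12.57 Gm = 1.257e+10 m.
(a) Conservation of angular momentum (rₚvₚ = rₐvₐ) gives vₚ/vₐ = rₐ/rₚ = 1.257e+10/8.338e+08 ≈ 15.08
(b) With a = (rₚ + rₐ)/2 = 6.7019e+09 m, T = 2π √(a³/GM) = 2π √((6.7019e+09)³/9.45e+19) s ≈ 3.546e+05 s
(c) e = (rₐ − rₚ)/(rₐ + rₚ) = (1.257e+10 − 8.338e+08)/(1.257e+10 + 8.338e+08) ≈ 0.8756
(d) With a = (rₚ + rₐ)/2 = 6.7019e+09 m, vₚ = √(GM (2/rₚ − 1/a)) = √(9.45e+19 · (2/8.338e+08 − 1/6.7019e+09)) m/s ≈ 4.611e+05 m/s
(e) From a = (rₚ + rₐ)/2 = 6.7019e+09 m and e = (rₐ − rₚ)/(rₐ + rₚ) = 0.875588, p = a(1 − e²) = 6.7019e+09 · (1 − (0.875588)²) ≈ 1.564e+09 m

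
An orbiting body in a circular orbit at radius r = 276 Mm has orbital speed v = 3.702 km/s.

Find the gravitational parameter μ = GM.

Convert to SI: r = 276 Mm = 2.76e+08 m; v = 3.702 km/s = 3702 m/s.
For a circular orbit v² = GM/r, so GM = v² · r.
GM = (3702)² · 2.76e+08 m³/s² ≈ 3.783e+15 m³/s² = 3.783 × 10^15 m³/s².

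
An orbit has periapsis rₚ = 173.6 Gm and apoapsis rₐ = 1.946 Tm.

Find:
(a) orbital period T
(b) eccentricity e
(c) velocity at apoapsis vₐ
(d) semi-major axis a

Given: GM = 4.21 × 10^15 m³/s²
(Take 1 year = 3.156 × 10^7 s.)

Convert to SI: rₚ = 173.6 Gm = 1.736e+11 m; rₐ = 1.946 Tm = 1.946e+12 m.
(a) With a = (rₚ + rₐ)/2 = 1.0598e+12 m, T = 2π √(a³/GM) = 2π √((1.0598e+12)³/4.21e+15) s ≈ 1.057e+11 s
(b) e = (rₐ − rₚ)/(rₐ + rₚ) = (1.946e+12 − 1.736e+11)/(1.946e+12 + 1.736e+11) ≈ 0.8362
(c) With a = (rₚ + rₐ)/2 = 1.0598e+12 m, vₐ = √(GM (2/rₐ − 1/a)) = √(4.21e+15 · (2/1.946e+12 − 1/1.0598e+12)) m/s ≈ 18.82 m/s
(d) a = (rₚ + rₐ)/2 = (1.736e+11 + 1.946e+12)/2 ≈ 1.06e+12 m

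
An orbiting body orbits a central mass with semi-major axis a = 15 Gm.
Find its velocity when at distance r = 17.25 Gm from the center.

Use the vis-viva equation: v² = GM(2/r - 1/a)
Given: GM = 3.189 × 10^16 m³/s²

Convert to SI: a = 15 Gm = 1.5e+10 m; r = 17.25 Gm = 1.725e+10 m.
Vis-viva: v = √(GM · (2/r − 1/a)).
2/r − 1/a = 2/1.725e+10 − 1/1.5e+10 = 4.92754e-11 m⁻¹.
v = √(3.189e+16 · 4.92754e-11) m/s ≈ 1254 m/s = 1.254 km/s.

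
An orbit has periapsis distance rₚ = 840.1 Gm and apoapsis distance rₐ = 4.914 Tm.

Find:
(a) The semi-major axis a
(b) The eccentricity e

Convert to SI: rₚ = 840.1 Gm = 8.401e+11 m; rₐ = 4.914 Tm = 4.914e+12 m.
(a) a = (rₚ + rₐ) / 2 = (8.401e+11 + 4.914e+12) / 2 ≈ 2.877e+12 m = 2.877 Tm.
(b) e = (rₐ − rₚ) / (rₐ + rₚ) = (4.914e+12 − 8.401e+11) / (4.914e+12 + 8.401e+11) ≈ 0.708.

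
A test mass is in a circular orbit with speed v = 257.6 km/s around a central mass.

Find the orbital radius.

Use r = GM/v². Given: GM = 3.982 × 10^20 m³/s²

Convert to SI: v = 257.6 km/s = 257600 m/s.
For a circular orbit, v² = GM / r, so r = GM / v².
r = 3.982e+20 / (257600)² m ≈ 6.001e+09 m = 6.001 Gm.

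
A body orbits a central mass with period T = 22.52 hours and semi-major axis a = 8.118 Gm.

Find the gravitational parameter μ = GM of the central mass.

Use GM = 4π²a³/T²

Convert to SI: T = 22.52 hours = 81072 s; a = 8.118 Gm = 8.118e+09 m.
GM = 4π² · a³ / T².
GM = 4π² · (8.118e+09)³ / (81072)² m³/s² ≈ 3.213e+21 m³/s² = 3.213 × 10^21 m³/s².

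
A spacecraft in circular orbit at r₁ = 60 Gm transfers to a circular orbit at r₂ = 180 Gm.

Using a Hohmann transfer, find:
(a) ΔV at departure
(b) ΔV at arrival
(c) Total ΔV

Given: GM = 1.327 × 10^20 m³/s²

Convert to SI: r₁ = 60 Gm = 6e+10 m; r₂ = 180 Gm = 1.8e+11 m.
Transfer semi-major axis: a_t = (r₁ + r₂)/2 = (6e+10 + 1.8e+11)/2 = 1.2e+11 m.
Circular speeds: v₁ = √(GM/r₁) = 47028.4 m/s, v₂ = √(GM/r₂) = 27151.8 m/s.
Transfer speeds (vis-viva v² = GM(2/r − 1/a_t)): v₁ᵗ = 57597.7 m/s, v₂ᵗ = 19199.2 m/s.
(a) ΔV₁ = |v₁ᵗ − v₁| ≈ 1.057e+04 m/s = 10.57 km/s.
(b) ΔV₂ = |v₂ − v₂ᵗ| ≈ 7953 m/s = 7.953 km/s.
(c) ΔV_total = ΔV₁ + ΔV₂ ≈ 1.852e+04 m/s = 18.52 km/s.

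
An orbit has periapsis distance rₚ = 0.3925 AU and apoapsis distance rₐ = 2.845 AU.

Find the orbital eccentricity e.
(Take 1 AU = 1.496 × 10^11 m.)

Convert to SI: rₚ = 0.3925 AU = 5.8718e+10 m; rₐ = 2.845 AU = 4.25612e+11 m.
e = (rₐ − rₚ) / (rₐ + rₚ).
e = (4.25612e+11 − 5.8718e+10) / (4.25612e+11 + 5.8718e+10) = 3.66894e+11 / 4.8433e+11 ≈ 0.7575.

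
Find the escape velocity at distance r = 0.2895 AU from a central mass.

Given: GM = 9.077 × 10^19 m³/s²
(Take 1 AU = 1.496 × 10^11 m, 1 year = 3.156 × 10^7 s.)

Convert to SI: r = 0.2895 AU = 4.33092e+10 m.
Escape velocity comes from setting total energy to zero: ½v² − GM/r = 0 ⇒ v_esc = √(2GM / r).
v_esc = √(2 · 9.077e+19 / 4.33092e+10) m/s ≈ 6.474e+04 m/s = 13.66 AU/year.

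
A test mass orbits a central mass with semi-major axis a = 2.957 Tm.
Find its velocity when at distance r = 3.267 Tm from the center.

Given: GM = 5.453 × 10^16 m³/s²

Convert to SI: a = 2.957 Tm = 2.957e+12 m; r = 3.267 Tm = 3.267e+12 m.
Vis-viva: v = √(GM · (2/r − 1/a)).
2/r − 1/a = 2/3.267e+12 − 1/2.957e+12 = 2.74002e-13 m⁻¹.
v = √(5.453e+16 · 2.74002e-13) m/s ≈ 122.2 m/s = 122.2 m/s.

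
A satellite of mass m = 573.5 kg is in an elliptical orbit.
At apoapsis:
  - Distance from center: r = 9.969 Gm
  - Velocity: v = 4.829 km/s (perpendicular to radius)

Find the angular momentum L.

Convert to SI: r = 9.969 Gm = 9.969e+09 m; v = 4.829 km/s = 4829 m/s.
Since v is perpendicular to r, L = m · v · r.
L = 573.5 · 4829 · 9.969e+09 kg·m²/s ≈ 2.761e+16 kg·m²/s.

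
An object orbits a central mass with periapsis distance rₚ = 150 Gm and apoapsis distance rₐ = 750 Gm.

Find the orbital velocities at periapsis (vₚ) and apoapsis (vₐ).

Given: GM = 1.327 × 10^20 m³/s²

Convert to SI: rₚ = 150 Gm = 1.5e+11 m; rₐ = 750 Gm = 7.5e+11 m.
Use the vis-viva equation v² = GM(2/r − 1/a) with a = (rₚ + rₐ)/2 = (1.5e+11 + 7.5e+11)/2 = 4.5e+11 m.
vₚ = √(GM · (2/rₚ − 1/a)) = √(1.327e+20 · (2/1.5e+11 − 1/4.5e+11)) m/s ≈ 3.84e+04 m/s = 38.4 km/s.
vₐ = √(GM · (2/rₐ − 1/a)) = √(1.327e+20 · (2/7.5e+11 − 1/4.5e+11)) m/s ≈ 7680 m/s = 7.68 km/s.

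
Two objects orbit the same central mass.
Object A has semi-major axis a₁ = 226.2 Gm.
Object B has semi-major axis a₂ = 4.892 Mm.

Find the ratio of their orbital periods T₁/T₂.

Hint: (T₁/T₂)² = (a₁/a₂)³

Convert to SI: a₁ = 226.2 Gm = 2.262e+11 m; a₂ = 4.892 Mm = 4.892e+06 m.
From Kepler's third law, (T₁/T₂)² = (a₁/a₂)³, so T₁/T₂ = (a₁/a₂)^(3/2).
a₁/a₂ = 2.262e+11 / 4.892e+06 = 46238.8.
T₁/T₂ = (46238.8)^(3/2) ≈ 9.943e+06.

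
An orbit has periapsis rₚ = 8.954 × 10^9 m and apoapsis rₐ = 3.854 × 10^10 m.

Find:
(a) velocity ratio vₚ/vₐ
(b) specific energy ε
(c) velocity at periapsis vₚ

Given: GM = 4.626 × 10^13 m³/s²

(a) Conservation of angular momentum (rₚvₚ = rₐvₐ) gives vₚ/vₐ = rₐ/rₚ = 3.854e+10/8.954e+09 ≈ 4.304
(b) With a = (rₚ + rₐ)/2 = 2.3747e+10 m, ε = −GM/(2a) = −4.626e+13/(2 · 2.3747e+10) J/kg ≈ -974 J/kg
(c) With a = (rₚ + rₐ)/2 = 2.3747e+10 m, vₚ = √(GM (2/rₚ − 1/a)) = √(4.626e+13 · (2/8.954e+09 − 1/2.3747e+10)) m/s ≈ 91.57 m/s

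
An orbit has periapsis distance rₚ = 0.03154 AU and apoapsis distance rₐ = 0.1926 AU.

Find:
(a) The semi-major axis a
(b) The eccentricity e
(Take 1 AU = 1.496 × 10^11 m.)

Convert to SI: rₚ = 0.03154 AU = 4.71838e+09 m; rₐ = 0.1926 AU = 2.8813e+10 m.
(a) a = (rₚ + rₐ) / 2 = (4.71838e+09 + 2.8813e+10) / 2 ≈ 1.677e+10 m = 0.1121 AU.
(b) e = (rₐ − rₚ) / (rₐ + rₚ) = (2.8813e+10 − 4.71838e+09) / (2.8813e+10 + 4.71838e+09) ≈ 0.7186.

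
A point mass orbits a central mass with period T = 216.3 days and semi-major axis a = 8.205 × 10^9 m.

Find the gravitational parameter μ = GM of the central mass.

Convert to SI: T = 216.3 days = 1.86883e+07 s.
GM = 4π² · a³ / T².
GM = 4π² · (8.205e+09)³ / (1.86883e+07)² m³/s² ≈ 6.244e+16 m³/s² = 6.244 × 10^16 m³/s².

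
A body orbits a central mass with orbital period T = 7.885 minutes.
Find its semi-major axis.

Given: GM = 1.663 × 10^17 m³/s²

Convert to SI: T = 7.885 minutes = 473.1 s.
Invert Kepler's third law: a = (GM · T² / (4π²))^(1/3).
Substituting T = 473.1 s and GM = 1.663e+17 m³/s²:
a = (1.663e+17 · (473.1)² / (4π²))^(1/3) m
a ≈ 9.806e+06 m = 9.806 × 10^6 m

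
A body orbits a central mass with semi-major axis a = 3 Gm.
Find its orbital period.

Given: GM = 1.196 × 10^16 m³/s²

Convert to SI: a = 3 Gm = 3e+09 m.
Kepler's third law: T = 2π √(a³ / GM).
Substituting a = 3e+09 m and GM = 1.196e+16 m³/s²:
T = 2π √((3e+09)³ / 1.196e+16) s
T ≈ 9.441e+06 s = 109.3 days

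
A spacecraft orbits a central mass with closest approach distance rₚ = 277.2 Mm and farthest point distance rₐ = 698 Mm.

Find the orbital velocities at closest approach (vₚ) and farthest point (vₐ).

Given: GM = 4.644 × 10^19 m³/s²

Convert to SI: rₚ = 277.2 Mm = 2.772e+08 m; rₐ = 698 Mm = 6.98e+08 m.
Use the vis-viva equation v² = GM(2/r − 1/a) with a = (rₚ + rₐ)/2 = (2.772e+08 + 6.98e+08)/2 = 4.876e+08 m.
vₚ = √(GM · (2/rₚ − 1/a)) = √(4.644e+19 · (2/2.772e+08 − 1/4.876e+08)) m/s ≈ 4.897e+05 m/s = 489.7 km/s.
vₐ = √(GM · (2/rₐ − 1/a)) = √(4.644e+19 · (2/6.98e+08 − 1/4.876e+08)) m/s ≈ 1.945e+05 m/s = 194.5 km/s.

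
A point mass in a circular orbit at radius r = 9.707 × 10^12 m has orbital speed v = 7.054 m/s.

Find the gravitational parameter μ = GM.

For a circular orbit v² = GM/r, so GM = v² · r.
GM = (7.054)² · 9.707e+12 m³/s² ≈ 4.83e+14 m³/s² = 4.83 × 10^14 m³/s².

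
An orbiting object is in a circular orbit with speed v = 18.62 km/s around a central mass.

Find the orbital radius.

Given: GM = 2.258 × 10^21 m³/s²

Convert to SI: v = 18.62 km/s = 18620 m/s.
For a circular orbit, v² = GM / r, so r = GM / v².
r = 2.258e+21 / (18620)² m ≈ 6.513e+12 m = 6.513 Tm.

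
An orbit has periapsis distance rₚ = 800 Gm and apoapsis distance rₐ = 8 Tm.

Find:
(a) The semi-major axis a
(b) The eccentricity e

Convert to SI: rₚ = 800 Gm = 8e+11 m; rₐ = 8 Tm = 8e+12 m.
(a) a = (rₚ + rₐ) / 2 = (8e+11 + 8e+12) / 2 ≈ 4.4e+12 m = 4.4 Tm.
(b) e = (rₐ − rₚ) / (rₐ + rₚ) = (8e+12 − 8e+11) / (8e+12 + 8e+11) ≈ 0.8182.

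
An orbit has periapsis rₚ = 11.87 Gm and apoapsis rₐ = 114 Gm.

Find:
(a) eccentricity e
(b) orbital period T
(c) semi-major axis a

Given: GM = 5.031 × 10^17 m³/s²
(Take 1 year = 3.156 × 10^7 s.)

Convert to SI: rₚ = 11.87 Gm = 1.187e+10 m; rₐ = 114 Gm = 1.14e+11 m.
(a) e = (rₐ − rₚ)/(rₐ + rₚ) = (1.14e+11 − 1.187e+10)/(1.14e+11 + 1.187e+10) ≈ 0.8114
(b) With a = (rₚ + rₐ)/2 = 6.2935e+10 m, T = 2π √(a³/GM) = 2π √((6.2935e+10)³/5.031e+17) s ≈ 1.399e+08 s
(c) a = (rₚ + rₐ)/2 = (1.187e+10 + 1.14e+11)/2 ≈ 6.294e+10 m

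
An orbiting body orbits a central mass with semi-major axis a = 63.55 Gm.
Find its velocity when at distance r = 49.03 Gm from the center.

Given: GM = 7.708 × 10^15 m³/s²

Convert to SI: a = 63.55 Gm = 6.355e+10 m; r = 49.03 Gm = 4.903e+10 m.
Vis-viva: v = √(GM · (2/r − 1/a)).
2/r − 1/a = 2/4.903e+10 − 1/6.355e+10 = 2.50557e-11 m⁻¹.
v = √(7.708e+15 · 2.50557e-11) m/s ≈ 439.5 m/s = 439.5 m/s.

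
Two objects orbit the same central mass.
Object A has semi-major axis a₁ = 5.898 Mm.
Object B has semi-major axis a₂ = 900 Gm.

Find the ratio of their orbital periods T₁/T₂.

Convert to SI: a₁ = 5.898 Mm = 5.898e+06 m; a₂ = 900 Gm = 9e+11 m.
From Kepler's third law, (T₁/T₂)² = (a₁/a₂)³, so T₁/T₂ = (a₁/a₂)^(3/2).
a₁/a₂ = 5.898e+06 / 9e+11 = 6.55333e-06.
T₁/T₂ = (6.55333e-06)^(3/2) ≈ 1.678e-08.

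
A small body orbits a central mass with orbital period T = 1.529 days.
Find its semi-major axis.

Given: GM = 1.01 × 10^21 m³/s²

Convert to SI: T = 1.529 days = 132106 s.
Invert Kepler's third law: a = (GM · T² / (4π²))^(1/3).
Substituting T = 132106 s and GM = 1.01e+21 m³/s²:
a = (1.01e+21 · (132106)² / (4π²))^(1/3) m
a ≈ 7.643e+09 m = 7.643 Gm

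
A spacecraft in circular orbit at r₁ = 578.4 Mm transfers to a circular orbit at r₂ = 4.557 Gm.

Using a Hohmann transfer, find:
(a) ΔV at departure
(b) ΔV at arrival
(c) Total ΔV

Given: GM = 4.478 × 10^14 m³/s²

Convert to SI: r₁ = 578.4 Mm = 5.784e+08 m; r₂ = 4.557 Gm = 4.557e+09 m.
Transfer semi-major axis: a_t = (r₁ + r₂)/2 = (5.784e+08 + 4.557e+09)/2 = 2.5677e+09 m.
Circular speeds: v₁ = √(GM/r₁) = 879.889 m/s, v₂ = √(GM/r₂) = 313.475 m/s.
Transfer speeds (vis-viva v² = GM(2/r − 1/a_t)): v₁ᵗ = 1172.18 m/s, v₂ᵗ = 148.78 m/s.
(a) ΔV₁ = |v₁ᵗ − v₁| ≈ 292.3 m/s = 292.3 m/s.
(b) ΔV₂ = |v₂ − v₂ᵗ| ≈ 164.7 m/s = 164.7 m/s.
(c) ΔV_total = ΔV₁ + ΔV₂ ≈ 457 m/s = 457 m/s.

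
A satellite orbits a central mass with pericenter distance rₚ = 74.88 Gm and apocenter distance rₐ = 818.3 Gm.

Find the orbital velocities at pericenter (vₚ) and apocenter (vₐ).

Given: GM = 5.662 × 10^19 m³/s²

Convert to SI: rₚ = 74.88 Gm = 7.488e+10 m; rₐ = 818.3 Gm = 8.183e+11 m.
Use the vis-viva equation v² = GM(2/r − 1/a) with a = (rₚ + rₐ)/2 = (7.488e+10 + 8.183e+11)/2 = 4.4659e+11 m.
vₚ = √(GM · (2/rₚ − 1/a)) = √(5.662e+19 · (2/7.488e+10 − 1/4.4659e+11)) m/s ≈ 3.722e+04 m/s = 37.22 km/s.
vₐ = √(GM · (2/rₐ − 1/a)) = √(5.662e+19 · (2/8.183e+11 − 1/4.4659e+11)) m/s ≈ 3406 m/s = 3.406 km/s.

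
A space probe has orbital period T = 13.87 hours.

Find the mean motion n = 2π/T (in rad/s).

Convert to SI: T = 13.87 hours = 49932 s.
n = 2π / T.
n = 2π / 49932 s ≈ 0.0001258 rad/s.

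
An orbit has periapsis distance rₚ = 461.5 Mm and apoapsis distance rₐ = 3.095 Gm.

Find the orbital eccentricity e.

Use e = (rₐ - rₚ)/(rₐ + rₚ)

Convert to SI: rₚ = 461.5 Mm = 4.615e+08 m; rₐ = 3.095 Gm = 3.095e+09 m.
e = (rₐ − rₚ) / (rₐ + rₚ).
e = (3.095e+09 − 4.615e+08) / (3.095e+09 + 4.615e+08) = 2.6335e+09 / 3.5565e+09 ≈ 0.7405.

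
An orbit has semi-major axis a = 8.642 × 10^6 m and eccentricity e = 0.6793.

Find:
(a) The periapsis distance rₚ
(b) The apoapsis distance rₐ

(a) rₚ = a(1 − e) = 8.642e+06 · (1 − 0.6793) = 8.642e+06 · 0.3207 ≈ 2.771e+06 m = 2.771 × 10^6 m.
(b) rₐ = a(1 + e) = 8.642e+06 · (1 + 0.6793) = 8.642e+06 · 1.6793 ≈ 1.451e+07 m = 1.451 × 10^7 m.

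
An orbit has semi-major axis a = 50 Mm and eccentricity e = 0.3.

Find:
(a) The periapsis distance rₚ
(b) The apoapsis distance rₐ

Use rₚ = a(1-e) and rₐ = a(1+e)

Convert to SI: a = 50 Mm = 5e+07 m.
(a) rₚ = a(1 − e) = 5e+07 · (1 − 0.3) = 5e+07 · 0.7 ≈ 3.5e+07 m = 35 Mm.
(b) rₐ = a(1 + e) = 5e+07 · (1 + 0.3) = 5e+07 · 1.3 ≈ 6.5e+07 m = 65 Mm.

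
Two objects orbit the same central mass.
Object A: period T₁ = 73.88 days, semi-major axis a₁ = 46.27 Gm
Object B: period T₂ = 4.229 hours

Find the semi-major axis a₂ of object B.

Convert to SI: T₁ = 73.88 days = 6.38323e+06 s; a₁ = 46.27 Gm = 4.627e+10 m; T₂ = 4.229 hours = 15224.4 s.
Kepler's third law: (T₁/T₂)² = (a₁/a₂)³ ⇒ a₂ = a₁ · (T₂/T₁)^(2/3).
T₂/T₁ = 15224.4 / 6.38323e+06 = 0.00238506.
a₂ = 4.627e+10 · (0.00238506)^(2/3) m ≈ 8.26e+08 m = 826 Mm.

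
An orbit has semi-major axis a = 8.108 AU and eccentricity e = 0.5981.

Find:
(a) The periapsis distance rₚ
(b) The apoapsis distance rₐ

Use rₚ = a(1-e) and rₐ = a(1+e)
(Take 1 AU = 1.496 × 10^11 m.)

Convert to SI: a = 8.108 AU = 1.21296e+12 m.
(a) rₚ = a(1 − e) = 1.21296e+12 · (1 − 0.5981) = 1.21296e+12 · 0.4019 ≈ 4.875e+11 m = 3.259 AU.
(b) rₐ = a(1 + e) = 1.21296e+12 · (1 + 0.5981) = 1.21296e+12 · 1.5981 ≈ 1.938e+12 m = 12.96 AU.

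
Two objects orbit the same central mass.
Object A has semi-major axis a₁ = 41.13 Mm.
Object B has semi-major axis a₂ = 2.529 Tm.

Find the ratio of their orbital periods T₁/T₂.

Convert to SI: a₁ = 41.13 Mm = 4.113e+07 m; a₂ = 2.529 Tm = 2.529e+12 m.
From Kepler's third law, (T₁/T₂)² = (a₁/a₂)³, so T₁/T₂ = (a₁/a₂)^(3/2).
a₁/a₂ = 4.113e+07 / 2.529e+12 = 1.62633e-05.
T₁/T₂ = (1.62633e-05)^(3/2) ≈ 6.559e-08.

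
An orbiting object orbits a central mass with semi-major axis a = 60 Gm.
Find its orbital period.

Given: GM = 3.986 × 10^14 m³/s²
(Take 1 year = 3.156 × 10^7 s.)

Convert to SI: a = 60 Gm = 6e+10 m.
Kepler's third law: T = 2π √(a³ / GM).
Substituting a = 6e+10 m and GM = 3.986e+14 m³/s²:
T = 2π √((6e+10)³ / 3.986e+14) s
T ≈ 4.625e+09 s = 146.6 years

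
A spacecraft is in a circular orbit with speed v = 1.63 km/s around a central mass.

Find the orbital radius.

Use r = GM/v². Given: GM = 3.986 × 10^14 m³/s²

Convert to SI: v = 1.63 km/s = 1630 m/s.
For a circular orbit, v² = GM / r, so r = GM / v².
r = 3.986e+14 / (1630)² m ≈ 1.5e+08 m = 150 Mm.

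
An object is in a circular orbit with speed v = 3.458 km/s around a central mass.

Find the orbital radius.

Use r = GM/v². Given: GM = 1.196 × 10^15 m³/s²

Convert to SI: v = 3.458 km/s = 3458 m/s.
For a circular orbit, v² = GM / r, so r = GM / v².
r = 1.196e+15 / (3458)² m ≈ 1e+08 m = 100 Mm.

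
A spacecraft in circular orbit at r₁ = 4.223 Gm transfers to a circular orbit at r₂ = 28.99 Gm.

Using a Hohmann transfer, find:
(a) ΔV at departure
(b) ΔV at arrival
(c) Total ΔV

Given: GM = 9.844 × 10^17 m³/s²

Convert to SI: r₁ = 4.223 Gm = 4.223e+09 m; r₂ = 28.99 Gm = 2.899e+10 m.
Transfer semi-major axis: a_t = (r₁ + r₂)/2 = (4.223e+09 + 2.899e+10)/2 = 1.66065e+10 m.
Circular speeds: v₁ = √(GM/r₁) = 15267.8 m/s, v₂ = √(GM/r₂) = 5827.22 m/s.
Transfer speeds (vis-viva v² = GM(2/r − 1/a_t)): v₁ᵗ = 20172.5 m/s, v₂ᵗ = 2938.55 m/s.
(a) ΔV₁ = |v₁ᵗ − v₁| ≈ 4905 m/s = 4.905 km/s.
(b) ΔV₂ = |v₂ − v₂ᵗ| ≈ 2889 m/s = 2.889 km/s.
(c) ΔV_total = ΔV₁ + ΔV₂ ≈ 7793 m/s = 7.793 km/s.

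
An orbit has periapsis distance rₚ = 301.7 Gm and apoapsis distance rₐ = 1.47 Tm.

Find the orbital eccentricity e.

Convert to SI: rₚ = 301.7 Gm = 3.017e+11 m; rₐ = 1.47 Tm = 1.47e+12 m.
e = (rₐ − rₚ) / (rₐ + rₚ).
e = (1.47e+12 − 3.017e+11) / (1.47e+12 + 3.017e+11) = 1.1683e+12 / 1.7717e+12 ≈ 0.6594.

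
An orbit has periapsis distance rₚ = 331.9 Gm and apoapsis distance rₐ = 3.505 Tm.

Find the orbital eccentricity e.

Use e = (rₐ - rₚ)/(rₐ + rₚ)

Convert to SI: rₚ = 331.9 Gm = 3.319e+11 m; rₐ = 3.505 Tm = 3.505e+12 m.
e = (rₐ − rₚ) / (rₐ + rₚ).
e = (3.505e+12 − 3.319e+11) / (3.505e+12 + 3.319e+11) = 3.1731e+12 / 3.8369e+12 ≈ 0.827.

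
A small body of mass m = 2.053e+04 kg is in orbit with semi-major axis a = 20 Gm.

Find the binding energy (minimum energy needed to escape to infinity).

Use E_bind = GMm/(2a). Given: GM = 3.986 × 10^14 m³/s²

Convert to SI: a = 20 Gm = 2e+10 m.
Total orbital energy is E = −GMm/(2a); binding energy is E_bind = −E = GMm/(2a).
E_bind = 3.986e+14 · 2.053e+04 / (2 · 2e+10) J ≈ 2.046e+08 J = 204.6 MJ.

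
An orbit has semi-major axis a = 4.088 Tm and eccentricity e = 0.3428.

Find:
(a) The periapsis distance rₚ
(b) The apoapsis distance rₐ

Convert to SI: a = 4.088 Tm = 4.088e+12 m.
(a) rₚ = a(1 − e) = 4.088e+12 · (1 − 0.3428) = 4.088e+12 · 0.6572 ≈ 2.687e+12 m = 2.687 Tm.
(b) rₐ = a(1 + e) = 4.088e+12 · (1 + 0.3428) = 4.088e+12 · 1.3428 ≈ 5.489e+12 m = 5.489 Tm.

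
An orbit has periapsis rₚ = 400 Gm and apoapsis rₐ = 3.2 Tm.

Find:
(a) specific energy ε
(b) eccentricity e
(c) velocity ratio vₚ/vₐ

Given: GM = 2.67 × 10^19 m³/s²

Convert to SI: rₚ = 400 Gm = 4e+11 m; rₐ = 3.2 Tm = 3.2e+12 m.
(a) With a = (rₚ + rₐ)/2 = 1.8e+12 m, ε = −GM/(2a) = −2.67e+19/(2 · 1.8e+12) J/kg ≈ -7.417e+06 J/kg
(b) e = (rₐ − rₚ)/(rₐ + rₚ) = (3.2e+12 − 4e+11)/(3.2e+12 + 4e+11) ≈ 0.7778
(c) Conservation of angular momentum (rₚvₚ = rₐvₐ) gives vₚ/vₐ = rₐ/rₚ = 3.2e+12/4e+11 ≈ 8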